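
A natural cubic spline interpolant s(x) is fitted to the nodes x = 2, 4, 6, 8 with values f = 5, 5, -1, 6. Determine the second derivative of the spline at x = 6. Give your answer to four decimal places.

Let M_i = s''(x_i). Step sizes h_i = 2, 2, 2; slopes of the chords Δ_i = (y_(i+1) - y_i)/h_i = 0, -3, 7/2.
  2·M_0 + 8·M_1 + 2·M_2 = 6(Δ_1 - Δ_0) = -18
  2·M_1 + 8·M_2 + 2·M_3 = 6(Δ_2 - Δ_1) = 39
Natural end conditions: M_0 = M_3 = 0.
Solving the tridiagonal system: M_0 = 0, M_1 = -37/10, M_2 = 29/5, M_3 = 0.

5.8000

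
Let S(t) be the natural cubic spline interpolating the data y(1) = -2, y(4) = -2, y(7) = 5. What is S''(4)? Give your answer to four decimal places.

1.1667

With m_i denoting the second derivative at x_i, h_i = 3, 3, and Δ_i = (y_(i+1) − y_i)/h_i = 0, 7/3:
  3·m_0 + 12·m_1 + 3·m_2 = 6(Δ_1 - Δ_0) = 14
Natural end conditions: m_0 = m_2 = 0.
Hence m_0 = 0, m_1 = 7/6, m_2 = 0.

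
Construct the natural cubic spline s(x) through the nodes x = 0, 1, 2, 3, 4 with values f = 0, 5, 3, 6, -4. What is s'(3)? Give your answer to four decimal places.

-2.0714

Let M_i = s''(x_i). Step sizes h_i = 1, 1, 1, 1; slopes of the chords Δ_i = (y_(i+1) - y_i)/h_i = 5, -2, 3, -10.
  1·M_0 + 4·M_1 + 1·M_2 = 6(Δ_1 - Δ_0) = -42
  1·M_1 + 4·M_2 + 1·M_3 = 6(Δ_2 - Δ_1) = 30
  1·M_2 + 4·M_3 + 1·M_4 = 6(Δ_3 - Δ_2) = -78
Natural end conditions: M_0 = M_4 = 0.
Hence M_0 = 0, M_1 = -207/14, M_2 = 120/7, M_3 = -333/14, M_4 = 0.
On [3, 4], s'(x) = b_3 + 2c_3·(x - 3) + 3d_3·(x - 3)² with b_3 = Δ_3 - h_3(2M_3 + M_4)/6 = -29/14, c_3 = M_3/2 = -333/28, d_3 = (M_4 - M_3)/(6h_3) = 111/28. So s'(3) = -29/14.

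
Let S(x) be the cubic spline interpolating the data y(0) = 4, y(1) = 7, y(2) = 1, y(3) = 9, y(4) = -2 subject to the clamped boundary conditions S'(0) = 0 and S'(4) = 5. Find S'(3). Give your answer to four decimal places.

-4.3393

With M_i denoting the second derivative at x_i, h_i = 1, 1, 1, 1, and Δ_i = (y_(i+1) − y_i)/h_i = 3, -6, 8, -11:
  1·M_0 + 4·M_1 + 1·M_2 = 6(Δ_1 - Δ_0) = -54
  1·M_1 + 4·M_2 + 1·M_3 = 6(Δ_2 - Δ_1) = 84
  1·M_2 + 4·M_3 + 1·M_4 = 6(Δ_3 - Δ_2) = -114
Clamped end conditions give two more equations: 2h_0·M_0 + h_0·M_1 = 6(Δ_0 - S'(0)) = 18 and h_3·M_3 + 2h_3·M_4 = 6(S'(4) - Δ_3) = 96.
Solving the tridiagonal system: M_0 = 677/28, M_1 = -425/14, M_2 = 173/4, M_3 = -821/14, M_4 = 2165/28.
On [3, 4], S'(x) = b_3 + 2c_3·(x - 3) + 3d_3·(x - 3)² with b_3 = Δ_3 - h_3(2M_3 + M_4)/6 = -243/56, c_3 = M_3/2 = -821/28, d_3 = (M_4 - M_3)/(6h_3) = 1269/56. So S'(3) = -243/56.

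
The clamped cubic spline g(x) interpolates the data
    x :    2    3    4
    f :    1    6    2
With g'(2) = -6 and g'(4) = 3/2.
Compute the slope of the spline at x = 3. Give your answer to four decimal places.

1.8750

Put σ_i = g'' at the i-th knot. Here h = (1, 1) and Δ = (5, -4), so the interior equations h_(i-1)·σ_(i-1) + 2(h_(i-1)+h_i)·σ_i + h_i·σ_(i+1) = 6(Δ_i − Δ_(i-1)) read
  1·σ_0 + 4·σ_1 + 1·σ_2 = 6(Δ_1 - Δ_0) = -54
Clamped end conditions give two more equations: 2h_0·σ_0 + h_0·σ_1 = 6(Δ_0 - g'(2)) = 66 and h_1·σ_1 + 2h_1·σ_2 = 6(g'(4) - Δ_1) = 33.
Hence σ_0 = 201/4, σ_1 = -69/2, σ_2 = 135/4.
On [3, 4], g'(x) = b_1 + 2c_1·(x - 3) + 3d_1·(x - 3)² with b_1 = Δ_1 - h_1(2σ_1 + σ_2)/6 = 15/8, c_1 = σ_1/2 = -69/4, d_1 = (σ_2 - σ_1)/(6h_1) = 91/8. So g'(3) = 15/8.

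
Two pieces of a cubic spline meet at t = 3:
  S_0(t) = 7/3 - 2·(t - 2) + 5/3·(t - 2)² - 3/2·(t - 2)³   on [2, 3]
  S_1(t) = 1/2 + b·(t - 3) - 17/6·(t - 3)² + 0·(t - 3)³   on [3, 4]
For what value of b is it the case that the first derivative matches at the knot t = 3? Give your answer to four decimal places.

-3.1667

S_0'(t) = -2 + 10/3·(t - 2) - 9/2·(t - 2)², so S_0'(3) = -19/6. On the right, S_1'(3) = b, so b = -19/6.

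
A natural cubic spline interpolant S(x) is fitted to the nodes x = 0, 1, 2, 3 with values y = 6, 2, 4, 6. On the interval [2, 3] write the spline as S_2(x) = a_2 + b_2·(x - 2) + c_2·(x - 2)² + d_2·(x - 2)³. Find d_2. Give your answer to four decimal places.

Put m_i = S'' at the i-th knot. Here h = (1, 1, 1) and Δ = (-4, 2, 2), so the interior equations h_(i-1)·m_(i-1) + 2(h_(i-1)+h_i)·m_i + h_i·m_(i+1) = 6(Δ_i − Δ_(i-1)) read
  1·m_0 + 4·m_1 + 1·m_2 = 6(Δ_1 - Δ_0) = 36
  1·m_1 + 4·m_2 + 1·m_3 = 6(Δ_2 - Δ_1) = 0
Natural end conditions: m_0 = m_3 = 0.
Forward elimination and back-substitution give m_0 = 0, m_1 = 48/5, m_2 = -12/5, m_3 = 0.
On [2, 3], with S_2(x) = a_2 + b_2·(x - 2) + c_2·(x - 2)² + d_2·(x - 2)³: c_2 = m_2/2 = -6/5, d_2 = (m_3 - m_2)/(6h_2) = 2/5, b_2 = Δ_2 - h_2(2m_2 + m_3)/6 = 14/5.

0.4000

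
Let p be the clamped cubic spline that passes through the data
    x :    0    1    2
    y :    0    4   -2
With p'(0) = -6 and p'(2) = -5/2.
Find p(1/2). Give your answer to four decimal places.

With σ_i denoting the second derivative at x_i, h_i = 1, 1, and Δ_i = (y_(i+1) − y_i)/h_i = 4, -6:
  1·σ_0 + 4·σ_1 + 1·σ_2 = 6(Δ_1 - Δ_0) = -60
Clamped end conditions give two more equations: 2h_0·σ_0 + h_0·σ_1 = 6(Δ_0 - p'(0)) = 60 and h_1·σ_1 + 2h_1·σ_2 = 6(p'(2) - Δ_1) = 21.
Solving the tridiagonal system: σ_0 = 187/4, σ_1 = -67/2, σ_2 = 109/4.
On [0, 1], p(x) = 0 - 6·x + 187/8·x² - 107/8·x³.
With x = 1/2: p(1/2) = 75/64.

1.1719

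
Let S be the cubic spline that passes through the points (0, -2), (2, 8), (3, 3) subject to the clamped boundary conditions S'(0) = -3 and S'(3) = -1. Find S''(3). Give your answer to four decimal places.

Put M_i = S'' at the i-th knot. Here h = (2, 1) and Δ = (5, -5), so the interior equations h_(i-1)·M_(i-1) + 2(h_(i-1)+h_i)·M_i + h_i·M_(i+1) = 6(Δ_i − Δ_(i-1)) read
  2·M_0 + 6·M_1 + 1·M_2 = 6(Δ_1 - Δ_0) = -60
Clamped end conditions give two more equations: 2h_0·M_0 + h_0·M_1 = 6(Δ_0 - S'(0)) = 48 and h_1·M_1 + 2h_1·M_2 = 6(S'(3) - Δ_1) = 24.
Solving the tridiagonal system: M_0 = 68/3, M_1 = -64/3, M_2 = 68/3.

22.6667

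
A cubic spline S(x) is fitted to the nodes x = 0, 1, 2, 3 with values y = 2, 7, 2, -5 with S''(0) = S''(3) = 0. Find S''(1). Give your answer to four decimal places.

-15.2000

Let M_i = S''(x_i). Step sizes h_i = 1, 1, 1; slopes of the chords Δ_i = (y_(i+1) - y_i)/h_i = 5, -5, -7.
  1·M_0 + 4·M_1 + 1·M_2 = 6(Δ_1 - Δ_0) = -60
  1·M_1 + 4·M_2 + 1·M_3 = 6(Δ_2 - Δ_1) = -12
Natural end conditions: M_0 = M_3 = 0.
Forward elimination and back-substitution give M_0 = 0, M_1 = -76/5, M_2 = 4/5, M_3 = 0.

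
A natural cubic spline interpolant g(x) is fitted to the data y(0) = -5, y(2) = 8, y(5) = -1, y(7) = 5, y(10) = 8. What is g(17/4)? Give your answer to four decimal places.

Put M_i = g'' at the i-th knot. Here h = (2, 3, 2, 3) and Δ = (13/2, -3, 3, 1), so the interior equations h_(i-1)·M_(i-1) + 2(h_(i-1)+h_i)·M_i + h_i·M_(i+1) = 6(Δ_i − Δ_(i-1)) read
  2·M_0 + 10·M_1 + 3·M_2 = 6(Δ_1 - Δ_0) = -57
  3·M_1 + 10·M_2 + 2·M_3 = 6(Δ_2 - Δ_1) = 36
  2·M_2 + 10·M_3 + 3·M_4 = 6(Δ_3 - Δ_2) = -12
Natural end conditions: M_0 = M_4 = 0.
Forward elimination and back-substitution give M_0 = 0, M_1 = -1104/145, M_2 = 185/29, M_3 = -359/145, M_4 = 0.
On [2, 5], g(x) = 8 + 413/290·(x - 2) - 552/145·(x - 2)² + 2029/2610·(x - 2)³.
With (x - 2) = 9/4: g(17/4) = 2921/3712.

0.7869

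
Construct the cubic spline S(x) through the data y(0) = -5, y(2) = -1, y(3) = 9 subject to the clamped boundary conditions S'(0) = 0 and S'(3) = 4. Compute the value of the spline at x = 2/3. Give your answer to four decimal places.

Write σ_i for S''(x_i). With h_i = 2, 1 and divided differences Δ_i = 2, 10, the continuity of S' gives the tridiagonal system
  2·σ_0 + 6·σ_1 + 1·σ_2 = 6(Δ_1 - Δ_0) = 48
Clamped end conditions give two more equations: 2h_0·σ_0 + h_0·σ_1 = 6(Δ_0 - S'(0)) = 12 and h_1·σ_1 + 2h_1·σ_2 = 6(S'(3) - Δ_1) = -36.
Hence σ_0 = -11/3, σ_1 = 40/3, σ_2 = -74/3.
On [0, 2], S(x) = -5 + 0·x - 11/6·x² + 17/12·x³.
With x = 2/3: S(2/3) = -437/81.

-5.3951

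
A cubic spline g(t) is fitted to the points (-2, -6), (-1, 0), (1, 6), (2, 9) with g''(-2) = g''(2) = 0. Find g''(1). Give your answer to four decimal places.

1.1250

Write m_i for g''(x_i). With h_i = 1, 2, 1 and divided differences Δ_i = 6, 3, 3, the continuity of g' gives the tridiagonal system
  1·m_0 + 6·m_1 + 2·m_2 = 6(Δ_1 - Δ_0) = -18
  2·m_1 + 6·m_2 + 1·m_3 = 6(Δ_2 - Δ_1) = 0
Natural end conditions: m_0 = m_3 = 0.
Forward elimination and back-substitution give m_0 = 0, m_1 = -27/8, m_2 = 9/8, m_3 = 0.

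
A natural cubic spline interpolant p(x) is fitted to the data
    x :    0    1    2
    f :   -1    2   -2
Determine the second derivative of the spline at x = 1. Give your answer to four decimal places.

-10.5000

Put M_i = p'' at the i-th knot. Here h = (1, 1) and Δ = (3, -4), so the interior equations h_(i-1)·M_(i-1) + 2(h_(i-1)+h_i)·M_i + h_i·M_(i+1) = 6(Δ_i − Δ_(i-1)) read
  1·M_0 + 4·M_1 + 1·M_2 = 6(Δ_1 - Δ_0) = -42
Natural end conditions: M_0 = M_2 = 0.
Solving the tridiagonal system: M_0 = 0, M_1 = -21/2, M_2 = 0.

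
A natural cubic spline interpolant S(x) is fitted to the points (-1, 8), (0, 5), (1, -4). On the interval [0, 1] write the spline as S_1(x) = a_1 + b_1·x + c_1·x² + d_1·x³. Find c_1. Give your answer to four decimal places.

-4.5000

With M_i denoting the second derivative at x_i, h_i = 1, 1, and Δ_i = (y_(i+1) − y_i)/h_i = -3, -9:
  1·M_0 + 4·M_1 + 1·M_2 = 6(Δ_1 - Δ_0) = -36
Natural end conditions: M_0 = M_2 = 0.
Solving: M_0 = 0, M_1 = -9, M_2 = 0.
On [0, 1], with S_1(x) = a_1 + b_1·x + c_1·x² + d_1·x³: c_1 = M_1/2 = -9/2, d_1 = (M_2 - M_1)/(6h_1) = 3/2, b_1 = Δ_1 - h_1(2M_1 + M_2)/6 = -6.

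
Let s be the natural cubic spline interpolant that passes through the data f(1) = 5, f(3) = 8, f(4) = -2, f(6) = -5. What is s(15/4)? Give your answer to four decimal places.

Write σ_i for s''(x_i). With h_i = 2, 1, 2 and divided differences Δ_i = 3/2, -10, -3/2, the continuity of s' gives the tridiagonal system
  2·σ_0 + 6·σ_1 + 1·σ_2 = 6(Δ_1 - Δ_0) = -69
  1·σ_1 + 6·σ_2 + 2·σ_3 = 6(Δ_2 - Δ_1) = 51
Natural end conditions: σ_0 = σ_3 = 0.
Solving the tridiagonal system: σ_0 = 0, σ_1 = -93/7, σ_2 = 75/7, σ_3 = 0.
On [3, 4], s(t) = 8 - 103/14·(t - 3) - 93/14·(t - 3)² + 4·(t - 3)³.
With (t - 3) = 3/4: s(15/4) = 97/224.

0.4330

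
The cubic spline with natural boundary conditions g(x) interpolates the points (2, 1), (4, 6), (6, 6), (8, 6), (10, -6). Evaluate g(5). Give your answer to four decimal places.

6.1272

Put m_i = g'' at the i-th knot. Here h = (2, 2, 2, 2) and Δ = (5/2, 0, 0, -6), so the interior equations h_(i-1)·m_(i-1) + 2(h_(i-1)+h_i)·m_i + h_i·m_(i+1) = 6(Δ_i − Δ_(i-1)) read
  2·m_0 + 8·m_1 + 2·m_2 = 6(Δ_1 - Δ_0) = -15
  2·m_1 + 8·m_2 + 2·m_3 = 6(Δ_2 - Δ_1) = 0
  2·m_2 + 8·m_3 + 2·m_4 = 6(Δ_3 - Δ_2) = -36
Natural end conditions: m_0 = m_4 = 0.
Solving: m_0 = 0, m_1 = -261/112, m_2 = 51/28, m_3 = -555/112, m_4 = 0.
On [4, 6], g(x) = 6 + 53/56·(x - 4) - 261/224·(x - 4)² + 155/448·(x - 4)³.
With (x - 4) = 1: g(5) = 2745/448.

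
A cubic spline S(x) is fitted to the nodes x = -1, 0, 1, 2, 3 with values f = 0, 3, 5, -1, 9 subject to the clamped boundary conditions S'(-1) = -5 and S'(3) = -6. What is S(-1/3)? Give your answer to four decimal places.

Put M_i = S'' at the i-th knot. Here h = (1, 1, 1, 1) and Δ = (3, 2, -6, 10), so the interior equations h_(i-1)·M_(i-1) + 2(h_(i-1)+h_i)·M_i + h_i·M_(i+1) = 6(Δ_i − Δ_(i-1)) read
  1·M_0 + 4·M_1 + 1·M_2 = 6(Δ_1 - Δ_0) = -6
  1·M_1 + 4·M_2 + 1·M_3 = 6(Δ_2 - Δ_1) = -48
  1·M_2 + 4·M_3 + 1·M_4 = 6(Δ_3 - Δ_2) = 96
Clamped end conditions give two more equations: 2h_0·M_0 + h_0·M_1 = 6(Δ_0 - S'(-1)) = 48 and h_3·M_3 + 2h_3·M_4 = 6(S'(3) - Δ_3) = -96.
Hence M_0 = 349/14, M_1 = -13/7, M_2 = -47/2, M_3 = 335/7, M_4 = -1007/14.
On [-1, 0], S(x) = 0 - 5·(x + 1) + 349/28·(x + 1)² - 125/28·(x + 1)³.
With (x + 1) = 2/3: S(-1/3) = 167/189.

0.8836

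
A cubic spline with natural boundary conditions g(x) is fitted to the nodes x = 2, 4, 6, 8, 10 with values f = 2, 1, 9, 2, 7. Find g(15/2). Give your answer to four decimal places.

Put M_i = g'' at the i-th knot. Here h = (2, 2, 2, 2) and Δ = (-1/2, 4, -7/2, 5/2), so the interior equations h_(i-1)·M_(i-1) + 2(h_(i-1)+h_i)·M_i + h_i·M_(i+1) = 6(Δ_i − Δ_(i-1)) read
  2·M_0 + 8·M_1 + 2·M_2 = 6(Δ_1 - Δ_0) = 27
  2·M_1 + 8·M_2 + 2·M_3 = 6(Δ_2 - Δ_1) = -45
  2·M_2 + 8·M_3 + 2·M_4 = 6(Δ_3 - Δ_2) = 36
Natural end conditions: M_0 = M_4 = 0.
Forward elimination and back-substitution give M_0 = 0, M_1 = 621/112, M_2 = -243/28, M_3 = 747/112, M_4 = 0.
On [6, 8], g(x) = 9 + 1/16·(x - 6) - 243/56·(x - 6)² + 573/448·(x - 6)³.
With (x - 6) = 3/2: g(15/2) = 13071/3584.

3.6470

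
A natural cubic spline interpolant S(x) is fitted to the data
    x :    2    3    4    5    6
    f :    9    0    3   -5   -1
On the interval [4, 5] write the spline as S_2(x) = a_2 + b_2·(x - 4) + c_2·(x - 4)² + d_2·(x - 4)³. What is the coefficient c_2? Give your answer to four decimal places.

Let M_i = S''(x_i). Step sizes h_i = 1, 1, 1, 1; slopes of the chords Δ_i = (y_(i+1) - y_i)/h_i = -9, 3, -8, 4.
  1·M_0 + 4·M_1 + 1·M_2 = 6(Δ_1 - Δ_0) = 72
  1·M_1 + 4·M_2 + 1·M_3 = 6(Δ_2 - Δ_1) = -66
  1·M_2 + 4·M_3 + 1·M_4 = 6(Δ_3 - Δ_2) = 72
Natural end conditions: M_0 = M_4 = 0.
Hence M_0 = 0, M_1 = 177/7, M_2 = -204/7, M_3 = 177/7, M_4 = 0.
On [4, 5], with S_2(x) = a_2 + b_2·(x - 4) + c_2·(x - 4)² + d_2·(x - 4)³: c_2 = M_2/2 = -102/7, d_2 = (M_3 - M_2)/(6h_2) = 127/14, b_2 = Δ_2 - h_2(2M_2 + M_3)/6 = -5/2.

-14.5714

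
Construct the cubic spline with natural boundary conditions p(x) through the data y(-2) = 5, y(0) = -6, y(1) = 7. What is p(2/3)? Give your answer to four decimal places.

Let m_i = p''(x_i). Step sizes h_i = 2, 1; slopes of the chords Δ_i = (y_(i+1) - y_i)/h_i = -11/2, 13.
  2·m_0 + 6·m_1 + 1·m_2 = 6(Δ_1 - Δ_0) = 111
Natural end conditions: m_0 = m_2 = 0.
Solving the tridiagonal system: m_0 = 0, m_1 = 37/2, m_2 = 0.
On [0, 1], p(x) = -6 + 41/6·x + 37/4·x² - 37/12·x³.
With x = 2/3: p(2/3) = 142/81.

1.7531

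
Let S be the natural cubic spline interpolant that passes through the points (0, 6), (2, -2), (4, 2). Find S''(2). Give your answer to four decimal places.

4.5000

Put σ_i = S'' at the i-th knot. Here h = (2, 2) and Δ = (-4, 2), so the interior equations h_(i-1)·σ_(i-1) + 2(h_(i-1)+h_i)·σ_i + h_i·σ_(i+1) = 6(Δ_i − Δ_(i-1)) read
  2·σ_0 + 8·σ_1 + 2·σ_2 = 6(Δ_1 - Δ_0) = 36
Natural end conditions: σ_0 = σ_2 = 0.
Hence σ_0 = 0, σ_1 = 9/2, σ_2 = 0.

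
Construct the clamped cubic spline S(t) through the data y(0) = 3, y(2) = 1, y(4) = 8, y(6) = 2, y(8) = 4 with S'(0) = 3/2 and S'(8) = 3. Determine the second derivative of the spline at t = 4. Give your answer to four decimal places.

-7.8750

Let σ_i = S''(x_i). Step sizes h_i = 2, 2, 2, 2; slopes of the chords Δ_i = (y_(i+1) - y_i)/h_i = -1, 7/2, -3, 1.
  2·σ_0 + 8·σ_1 + 2·σ_2 = 6(Δ_1 - Δ_0) = 27
  2·σ_1 + 8·σ_2 + 2·σ_3 = 6(Δ_2 - Δ_1) = -39
  2·σ_2 + 8·σ_3 + 2·σ_4 = 6(Δ_3 - Δ_2) = 24
Clamped end conditions give two more equations: 2h_0·σ_0 + h_0·σ_1 = 6(Δ_0 - S'(0)) = -15 and h_3·σ_3 + 2h_3·σ_4 = 6(S'(8) - Δ_3) = 12.
Forward elimination and back-substitution give σ_0 = -411/56, σ_1 = 201/28, σ_2 = -63/8, σ_3 = 135/28, σ_4 = 33/56.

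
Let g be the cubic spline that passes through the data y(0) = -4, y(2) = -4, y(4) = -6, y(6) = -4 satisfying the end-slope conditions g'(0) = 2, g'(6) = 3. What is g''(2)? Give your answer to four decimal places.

-0.2667

Put σ_i = g'' at the i-th knot. Here h = (2, 2, 2) and Δ = (0, -1, 1), so the interior equations h_(i-1)·σ_(i-1) + 2(h_(i-1)+h_i)·σ_i + h_i·σ_(i+1) = 6(Δ_i − Δ_(i-1)) read
  2·σ_0 + 8·σ_1 + 2·σ_2 = 6(Δ_1 - Δ_0) = -6
  2·σ_1 + 8·σ_2 + 2·σ_3 = 6(Δ_2 - Δ_1) = 12
Clamped end conditions give two more equations: 2h_0·σ_0 + h_0·σ_1 = 6(Δ_0 - g'(0)) = -12 and h_2·σ_2 + 2h_2·σ_3 = 6(g'(6) - Δ_2) = 12.
Forward elimination and back-substitution give σ_0 = -43/15, σ_1 = -4/15, σ_2 = 14/15, σ_3 = 38/15.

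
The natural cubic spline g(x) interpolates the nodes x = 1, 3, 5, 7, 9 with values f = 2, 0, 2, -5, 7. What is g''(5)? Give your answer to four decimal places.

With M_i denoting the second derivative at x_i, h_i = 2, 2, 2, 2, and Δ_i = (y_(i+1) − y_i)/h_i = -1, 1, -7/2, 6:
  2·M_0 + 8·M_1 + 2·M_2 = 6(Δ_1 - Δ_0) = 12
  2·M_1 + 8·M_2 + 2·M_3 = 6(Δ_2 - Δ_1) = -27
  2·M_2 + 8·M_3 + 2·M_4 = 6(Δ_3 - Δ_2) = 57
Natural end conditions: M_0 = M_4 = 0.
Hence M_0 = 0, M_1 = 345/112, M_2 = -177/28, M_3 = 975/112, M_4 = 0.

-6.3214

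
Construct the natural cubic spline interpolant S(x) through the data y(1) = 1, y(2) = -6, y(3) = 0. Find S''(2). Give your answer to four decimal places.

Write M_i for S''(x_i). With h_i = 1, 1 and divided differences Δ_i = -7, 6, the continuity of S' gives the tridiagonal system
  1·M_0 + 4·M_1 + 1·M_2 = 6(Δ_1 - Δ_0) = 78
Natural end conditions: M_0 = M_2 = 0.
Solving: M_0 = 0, M_1 = 39/2, M_2 = 0.

19.5000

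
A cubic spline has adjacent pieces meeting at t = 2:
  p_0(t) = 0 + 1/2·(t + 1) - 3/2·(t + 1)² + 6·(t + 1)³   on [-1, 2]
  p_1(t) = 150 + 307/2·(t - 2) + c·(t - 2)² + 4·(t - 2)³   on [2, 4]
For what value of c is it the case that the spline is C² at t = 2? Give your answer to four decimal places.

p_0''(t) = -3 + 36·(t + 1), so p_0''(2) = 105. On the right, p_1''(2) = 2c, so c = 105/2.

52.5000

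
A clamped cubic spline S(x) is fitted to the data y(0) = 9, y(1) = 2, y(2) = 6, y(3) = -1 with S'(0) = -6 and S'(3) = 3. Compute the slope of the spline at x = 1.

With M_i denoting the second derivative at x_i, h_i = 1, 1, 1, and Δ_i = (y_(i+1) − y_i)/h_i = -7, 4, -7:
  1·M_0 + 4·M_1 + 1·M_2 = 6(Δ_1 - Δ_0) = 66
  1·M_1 + 4·M_2 + 1·M_3 = 6(Δ_2 - Δ_1) = -66
Clamped end conditions give two more equations: 2h_0·M_0 + h_0·M_1 = 6(Δ_0 - S'(0)) = -6 and h_2·M_2 + 2h_2·M_3 = 6(S'(3) - Δ_2) = 60.
Hence M_0 = -18, M_1 = 30, M_2 = -36, M_3 = 48.
On [1, 2], S'(x) = b_1 + 2c_1·(x - 1) + 3d_1·(x - 1)² with b_1 = Δ_1 - h_1(2M_1 + M_2)/6 = 0, c_1 = M_1/2 = 15, d_1 = (M_2 - M_1)/(6h_1) = -11. So S'(1) = 0.

0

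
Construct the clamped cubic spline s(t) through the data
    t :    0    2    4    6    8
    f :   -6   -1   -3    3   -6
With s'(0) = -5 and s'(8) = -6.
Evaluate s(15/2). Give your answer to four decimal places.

Let m_i = s''(x_i). Step sizes h_i = 2, 2, 2, 2; slopes of the chords Δ_i = (y_(i+1) - y_i)/h_i = 5/2, -1, 3, -9/2.
  2·m_0 + 8·m_1 + 2·m_2 = 6(Δ_1 - Δ_0) = -21
  2·m_1 + 8·m_2 + 2·m_3 = 6(Δ_2 - Δ_1) = 24
  2·m_2 + 8·m_3 + 2·m_4 = 6(Δ_3 - Δ_2) = -45
Clamped end conditions give two more equations: 2h_0·m_0 + h_0·m_1 = 6(Δ_0 - s'(0)) = 45 and h_3·m_3 + 2h_3·m_4 = 6(s'(8) - Δ_3) = -9.
Hence m_0 = 215/14, m_1 = -115/14, m_2 = 7, m_3 = -109/14, m_4 = 23/14.
On [6, 8], s(t) = 3 + 1/7·(t - 6) - 109/28·(t - 6)² + 11/14·(t - 6)³.
With (t - 6) = 3/2: s(15/2) = -81/28.

-2.8929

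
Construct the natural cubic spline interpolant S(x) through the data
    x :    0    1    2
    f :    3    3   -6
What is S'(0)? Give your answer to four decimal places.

2.2500

Put M_i = S'' at the i-th knot. Here h = (1, 1) and Δ = (0, -9), so the interior equations h_(i-1)·M_(i-1) + 2(h_(i-1)+h_i)·M_i + h_i·M_(i+1) = 6(Δ_i − Δ_(i-1)) read
  1·M_0 + 4·M_1 + 1·M_2 = 6(Δ_1 - Δ_0) = -54
Natural end conditions: M_0 = M_2 = 0.
Solving: M_0 = 0, M_1 = -27/2, M_2 = 0.
On [0, 1], S'(x) = b_0 + 2c_0·x + 3d_0·x² with b_0 = Δ_0 - h_0(2M_0 + M_1)/6 = 9/4, c_0 = M_0/2 = 0, d_0 = (M_1 - M_0)/(6h_0) = -9/4. So S'(0) = 9/4.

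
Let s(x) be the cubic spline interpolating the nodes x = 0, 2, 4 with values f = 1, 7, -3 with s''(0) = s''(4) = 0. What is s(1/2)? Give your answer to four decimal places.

Write m_i for s''(x_i). With h_i = 2, 2 and divided differences Δ_i = 3, -5, the continuity of s' gives the tridiagonal system
  2·m_0 + 8·m_1 + 2·m_2 = 6(Δ_1 - Δ_0) = -48
Natural end conditions: m_0 = m_2 = 0.
Solving: m_0 = 0, m_1 = -6, m_2 = 0.
On [0, 2], s(x) = 1 + 5·x + 0·x² - 1/2·x³.
With x = 1/2: s(1/2) = 55/16.

3.4375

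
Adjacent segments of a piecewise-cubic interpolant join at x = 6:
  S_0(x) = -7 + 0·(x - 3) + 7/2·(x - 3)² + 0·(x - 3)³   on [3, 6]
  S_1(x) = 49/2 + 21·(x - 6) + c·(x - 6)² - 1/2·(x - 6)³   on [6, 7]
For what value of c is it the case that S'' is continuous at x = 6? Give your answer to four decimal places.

3.5000

S_0''(x) = 7 + 0·(x - 3), so S_0''(6) = 7. On the right, S_1''(6) = 2c, so c = 7/2.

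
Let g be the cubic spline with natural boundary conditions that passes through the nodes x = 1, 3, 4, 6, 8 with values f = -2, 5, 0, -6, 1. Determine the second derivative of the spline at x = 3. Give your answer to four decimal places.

-8.8359

Let M_i = g''(x_i). Step sizes h_i = 2, 1, 2, 2; slopes of the chords Δ_i = (y_(i+1) - y_i)/h_i = 7/2, -5, -3, 7/2.
  2·M_0 + 6·M_1 + 1·M_2 = 6(Δ_1 - Δ_0) = -51
  1·M_1 + 6·M_2 + 2·M_3 = 6(Δ_2 - Δ_1) = 12
  2·M_2 + 8·M_3 + 2·M_4 = 6(Δ_3 - Δ_2) = 39
Natural end conditions: M_0 = M_4 = 0.
Forward elimination and back-substitution give M_0 = 0, M_1 = -1131/128, M_2 = 129/64, M_3 = 1119/256, M_4 = 0.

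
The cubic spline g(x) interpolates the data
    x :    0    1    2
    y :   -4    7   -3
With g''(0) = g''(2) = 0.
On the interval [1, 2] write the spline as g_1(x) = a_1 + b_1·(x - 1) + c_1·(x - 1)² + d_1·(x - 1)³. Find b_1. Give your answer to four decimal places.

Write σ_i for g''(x_i). With h_i = 1, 1 and divided differences Δ_i = 11, -10, the continuity of g' gives the tridiagonal system
  1·σ_0 + 4·σ_1 + 1·σ_2 = 6(Δ_1 - Δ_0) = -126
Natural end conditions: σ_0 = σ_2 = 0.
Solving: σ_0 = 0, σ_1 = -63/2, σ_2 = 0.
On [1, 2], with g_1(x) = a_1 + b_1·(x - 1) + c_1·(x - 1)² + d_1·(x - 1)³: c_1 = σ_1/2 = -63/4, d_1 = (σ_2 - σ_1)/(6h_1) = 21/4, b_1 = Δ_1 - h_1(2σ_1 + σ_2)/6 = 1/2.

0.5000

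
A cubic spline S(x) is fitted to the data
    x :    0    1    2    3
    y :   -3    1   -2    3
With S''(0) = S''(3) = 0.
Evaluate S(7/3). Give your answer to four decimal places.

With M_i denoting the second derivative at x_i, h_i = 1, 1, 1, and Δ_i = (y_(i+1) − y_i)/h_i = 4, -3, 5:
  1·M_0 + 4·M_1 + 1·M_2 = 6(Δ_1 - Δ_0) = -42
  1·M_1 + 4·M_2 + 1·M_3 = 6(Δ_2 - Δ_1) = 48
Natural end conditions: M_0 = M_3 = 0.
Hence M_0 = 0, M_1 = -72/5, M_2 = 78/5, M_3 = 0.
On [2, 3], S(x) = -2 - 1/5·(x - 2) + 39/5·(x - 2)² - 13/5·(x - 2)³.
With (x - 2) = 1/3: S(7/3) = -35/27.

-1.2963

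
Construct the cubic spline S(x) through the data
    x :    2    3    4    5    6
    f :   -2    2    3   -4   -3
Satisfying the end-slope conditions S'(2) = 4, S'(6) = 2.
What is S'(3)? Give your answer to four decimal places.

3.8750

With M_i denoting the second derivative at x_i, h_i = 1, 1, 1, 1, and Δ_i = (y_(i+1) − y_i)/h_i = 4, 1, -7, 1:
  1·M_0 + 4·M_1 + 1·M_2 = 6(Δ_1 - Δ_0) = -18
  1·M_1 + 4·M_2 + 1·M_3 = 6(Δ_2 - Δ_1) = -48
  1·M_2 + 4·M_3 + 1·M_4 = 6(Δ_3 - Δ_2) = 48
Clamped end conditions give two more equations: 2h_0·M_0 + h_0·M_1 = 6(Δ_0 - S'(2)) = 0 and h_3·M_3 + 2h_3·M_4 = 6(S'(6) - Δ_3) = 6.
Hence M_0 = 1/4, M_1 = -1/2, M_2 = -65/4, M_3 = 35/2, M_4 = -23/4.
On [3, 4], S'(x) = b_1 + 2c_1·(x - 3) + 3d_1·(x - 3)² with b_1 = Δ_1 - h_1(2M_1 + M_2)/6 = 31/8, c_1 = M_1/2 = -1/4, d_1 = (M_2 - M_1)/(6h_1) = -21/8. So S'(3) = 31/8.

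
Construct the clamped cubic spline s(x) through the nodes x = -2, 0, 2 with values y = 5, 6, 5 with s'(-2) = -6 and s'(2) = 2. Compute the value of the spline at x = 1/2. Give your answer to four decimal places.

Put σ_i = s'' at the i-th knot. Here h = (2, 2) and Δ = (1/2, -1/2), so the interior equations h_(i-1)·σ_(i-1) + 2(h_(i-1)+h_i)·σ_i + h_i·σ_(i+1) = 6(Δ_i − Δ_(i-1)) read
  2·σ_0 + 8·σ_1 + 2·σ_2 = 6(Δ_1 - Δ_0) = -6
Clamped end conditions give two more equations: 2h_0·σ_0 + h_0·σ_1 = 6(Δ_0 - s'(-2)) = 39 and h_1·σ_1 + 2h_1·σ_2 = 6(s'(2) - Δ_1) = 15.
Solving the tridiagonal system: σ_0 = 25/2, σ_1 = -11/2, σ_2 = 13/2.
On [0, 2], s(x) = 6 + 1·x - 11/4·x² + 1·x³.
With x = 1/2: s(1/2) = 95/16.

5.9375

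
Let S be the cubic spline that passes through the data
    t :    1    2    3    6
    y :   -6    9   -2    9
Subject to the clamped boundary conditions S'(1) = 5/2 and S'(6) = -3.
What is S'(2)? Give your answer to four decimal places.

5.5517

Let M_i = S''(x_i). Step sizes h_i = 1, 1, 3; slopes of the chords Δ_i = (y_(i+1) - y_i)/h_i = 15, -11, 11/3.
  1·M_0 + 4·M_1 + 1·M_2 = 6(Δ_1 - Δ_0) = -156
  1·M_1 + 8·M_2 + 3·M_3 = 6(Δ_2 - Δ_1) = 88
Clamped end conditions give two more equations: 2h_0·M_0 + h_0·M_1 = 6(Δ_0 - S'(1)) = 75 and h_2·M_2 + 2h_2·M_3 = 6(S'(6) - Δ_2) = -40.
Forward elimination and back-substitution give M_0 = 1998/29, M_1 = -1821/29, M_2 = 762/29, M_3 = -1723/87.
On [2, 3], S'(t) = b_1 + 2c_1·(t - 2) + 3d_1·(t - 2)² with b_1 = Δ_1 - h_1(2M_1 + M_2)/6 = 161/29, c_1 = M_1/2 = -1821/58, d_1 = (M_2 - M_1)/(6h_1) = 861/58. So S'(2) = 161/29.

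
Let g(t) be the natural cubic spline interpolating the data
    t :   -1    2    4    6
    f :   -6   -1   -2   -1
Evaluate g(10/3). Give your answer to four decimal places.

-1.6446

Write M_i for g''(x_i). With h_i = 3, 2, 2 and divided differences Δ_i = 5/3, -1/2, 1/2, the continuity of g' gives the tridiagonal system
  3·M_0 + 10·M_1 + 2·M_2 = 6(Δ_1 - Δ_0) = -13
  2·M_1 + 8·M_2 + 2·M_3 = 6(Δ_2 - Δ_1) = 6
Natural end conditions: M_0 = M_3 = 0.
Forward elimination and back-substitution give M_0 = 0, M_1 = -29/19, M_2 = 43/38, M_3 = 0.
On [2, 4], g(t) = -1 + 8/57·(t - 2) - 29/38·(t - 2)² + 101/456·(t - 2)³.
With (t - 2) = 4/3: g(10/3) = -2531/1539.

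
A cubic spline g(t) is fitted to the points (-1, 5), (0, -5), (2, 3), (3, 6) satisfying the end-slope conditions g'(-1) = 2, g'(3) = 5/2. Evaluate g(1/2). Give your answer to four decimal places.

Let m_i = g''(x_i). Step sizes h_i = 1, 2, 1; slopes of the chords Δ_i = (y_(i+1) - y_i)/h_i = -10, 4, 3.
  1·m_0 + 6·m_1 + 2·m_2 = 6(Δ_1 - Δ_0) = 84
  2·m_1 + 6·m_2 + 1·m_3 = 6(Δ_2 - Δ_1) = -6
Clamped end conditions give two more equations: 2h_0·m_0 + h_0·m_1 = 6(Δ_0 - g'(-1)) = -72 and h_2·m_2 + 2h_2·m_3 = 6(g'(3) - Δ_2) = -3.
Forward elimination and back-substitution give m_0 = -1706/35, m_1 = 892/35, m_2 = -353/35, m_3 = 124/35.
On [0, 2], g(t) = -5 - 337/35·t + 446/35·t² - 83/28·t³.
With t = 1/2: g(1/2) = -7839/1120.

-6.9991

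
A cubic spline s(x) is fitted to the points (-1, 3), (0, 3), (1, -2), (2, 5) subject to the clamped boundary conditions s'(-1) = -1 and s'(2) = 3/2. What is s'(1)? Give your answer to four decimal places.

Write M_i for s''(x_i). With h_i = 1, 1, 1 and divided differences Δ_i = 0, -5, 7, the continuity of s' gives the tridiagonal system
  1·M_0 + 4·M_1 + 1·M_2 = 6(Δ_1 - Δ_0) = -30
  1·M_1 + 4·M_2 + 1·M_3 = 6(Δ_2 - Δ_1) = 72
Clamped end conditions give two more equations: 2h_0·M_0 + h_0·M_1 = 6(Δ_0 - s'(-1)) = 6 and h_2·M_2 + 2h_2·M_3 = 6(s'(2) - Δ_2) = -33.
Forward elimination and back-substitution give M_0 = 181/15, M_1 = -272/15, M_2 = 457/15, M_3 = -476/15.
On [1, 2], s'(x) = b_2 + 2c_2·(x - 1) + 3d_2·(x - 1)² with b_2 = Δ_2 - h_2(2M_2 + M_3)/6 = 32/15, c_2 = M_2/2 = 457/30, d_2 = (M_3 - M_2)/(6h_2) = -311/30. So s'(1) = 32/15.

2.1333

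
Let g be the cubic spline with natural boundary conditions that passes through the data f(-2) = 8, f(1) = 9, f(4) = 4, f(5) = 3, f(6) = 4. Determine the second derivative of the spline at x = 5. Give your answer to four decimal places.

With σ_i denoting the second derivative at x_i, h_i = 3, 3, 1, 1, and Δ_i = (y_(i+1) − y_i)/h_i = 1/3, -5/3, -1, 1:
  3·σ_0 + 12·σ_1 + 3·σ_2 = 6(Δ_1 - Δ_0) = -12
  3·σ_1 + 8·σ_2 + 1·σ_3 = 6(Δ_2 - Δ_1) = 4
  1·σ_2 + 4·σ_3 + 1·σ_4 = 6(Δ_3 - Δ_2) = 12
Natural end conditions: σ_0 = σ_4 = 0.
Hence σ_0 = 0, σ_1 = -8/7, σ_2 = 4/7, σ_3 = 20/7, σ_4 = 0.

2.8571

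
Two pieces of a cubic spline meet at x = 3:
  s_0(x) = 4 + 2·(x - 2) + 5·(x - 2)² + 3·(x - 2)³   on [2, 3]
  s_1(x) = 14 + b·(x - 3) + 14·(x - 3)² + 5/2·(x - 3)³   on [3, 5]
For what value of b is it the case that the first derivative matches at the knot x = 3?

s_0'(x) = 2 + 10·(x - 2) + 9·(x - 2)², so s_0'(3) = 21. On the right, s_1'(3) = b, so b = 21.

21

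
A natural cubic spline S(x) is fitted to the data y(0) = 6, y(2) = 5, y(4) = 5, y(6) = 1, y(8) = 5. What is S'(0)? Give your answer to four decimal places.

Let M_i = S''(x_i). Step sizes h_i = 2, 2, 2, 2; slopes of the chords Δ_i = (y_(i+1) - y_i)/h_i = -1/2, 0, -2, 2.
  2·M_0 + 8·M_1 + 2·M_2 = 6(Δ_1 - Δ_0) = 3
  2·M_1 + 8·M_2 + 2·M_3 = 6(Δ_2 - Δ_1) = -12
  2·M_2 + 8·M_3 + 2·M_4 = 6(Δ_3 - Δ_2) = 24
Natural end conditions: M_0 = M_4 = 0.
Forward elimination and back-substitution give M_0 = 0, M_1 = 117/112, M_2 = -75/28, M_3 = 411/112, M_4 = 0.
On [0, 2], S'(x) = b_0 + 2c_0·x + 3d_0·x² with b_0 = Δ_0 - h_0(2M_0 + M_1)/6 = -95/112, c_0 = M_0/2 = 0, d_0 = (M_1 - M_0)/(6h_0) = 39/448. So S'(0) = -95/112.

-0.8482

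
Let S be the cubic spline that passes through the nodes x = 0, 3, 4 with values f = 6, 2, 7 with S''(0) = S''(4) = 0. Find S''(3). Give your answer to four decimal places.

4.7500

Put m_i = S'' at the i-th knot. Here h = (3, 1) and Δ = (-4/3, 5), so the interior equations h_(i-1)·m_(i-1) + 2(h_(i-1)+h_i)·m_i + h_i·m_(i+1) = 6(Δ_i − Δ_(i-1)) read
  3·m_0 + 8·m_1 + 1·m_2 = 6(Δ_1 - Δ_0) = 38
Natural end conditions: m_0 = m_2 = 0.
Forward elimination and back-substitution give m_0 = 0, m_1 = 19/4, m_2 = 0.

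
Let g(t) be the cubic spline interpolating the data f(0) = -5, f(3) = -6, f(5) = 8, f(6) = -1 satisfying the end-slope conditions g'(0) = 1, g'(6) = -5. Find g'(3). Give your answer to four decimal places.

7.4211

Let M_i = g''(x_i). Step sizes h_i = 3, 2, 1; slopes of the chords Δ_i = (y_(i+1) - y_i)/h_i = -1/3, 7, -9.
  3·M_0 + 10·M_1 + 2·M_2 = 6(Δ_1 - Δ_0) = 44
  2·M_1 + 6·M_2 + 1·M_3 = 6(Δ_2 - Δ_1) = -96
Clamped end conditions give two more equations: 2h_0·M_0 + h_0·M_1 = 6(Δ_0 - g'(0)) = -8 and h_2·M_2 + 2h_2·M_3 = 6(g'(6) - Δ_2) = 24.
Solving the tridiagonal system: M_0 = -132/19, M_1 = 640/57, M_2 = -1352/57, M_3 = 1360/57.
On [3, 5], g'(t) = b_1 + 2c_1·(t - 3) + 3d_1·(t - 3)² with b_1 = Δ_1 - h_1(2M_1 + M_2)/6 = 141/19, c_1 = M_1/2 = 320/57, d_1 = (M_2 - M_1)/(6h_1) = -166/57. So g'(3) = 141/19.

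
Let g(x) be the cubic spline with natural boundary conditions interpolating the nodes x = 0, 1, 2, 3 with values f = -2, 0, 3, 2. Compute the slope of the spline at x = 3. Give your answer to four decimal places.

-2.1333

Let m_i = g''(x_i). Step sizes h_i = 1, 1, 1; slopes of the chords Δ_i = (y_(i+1) - y_i)/h_i = 2, 3, -1.
  1·m_0 + 4·m_1 + 1·m_2 = 6(Δ_1 - Δ_0) = 6
  1·m_1 + 4·m_2 + 1·m_3 = 6(Δ_2 - Δ_1) = -24
Natural end conditions: m_0 = m_3 = 0.
Forward elimination and back-substitution give m_0 = 0, m_1 = 16/5, m_2 = -34/5, m_3 = 0.
On [2, 3], g'(x) = b_2 + 2c_2·(x - 2) + 3d_2·(x - 2)² with b_2 = Δ_2 - h_2(2m_2 + m_3)/6 = 19/15, c_2 = m_2/2 = -17/5, d_2 = (m_3 - m_2)/(6h_2) = 17/15. So g'(3) = -32/15.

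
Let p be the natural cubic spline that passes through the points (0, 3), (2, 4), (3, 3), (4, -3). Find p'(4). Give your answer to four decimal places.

With M_i denoting the second derivative at x_i, h_i = 2, 1, 1, and Δ_i = (y_(i+1) − y_i)/h_i = 1/2, -1, -6:
  2·M_0 + 6·M_1 + 1·M_2 = 6(Δ_1 - Δ_0) = -9
  1·M_1 + 4·M_2 + 1·M_3 = 6(Δ_2 - Δ_1) = -30
Natural end conditions: M_0 = M_3 = 0.
Solving: M_0 = 0, M_1 = -6/23, M_2 = -171/23, M_3 = 0.
On [3, 4], p'(x) = b_2 + 2c_2·(x - 3) + 3d_2·(x - 3)² with b_2 = Δ_2 - h_2(2M_2 + M_3)/6 = -81/23, c_2 = M_2/2 = -171/46, d_2 = (M_3 - M_2)/(6h_2) = 57/46. So p'(4) = -333/46.

-7.2391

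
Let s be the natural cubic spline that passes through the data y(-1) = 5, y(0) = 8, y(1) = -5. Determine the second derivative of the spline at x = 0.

Write M_i for s''(x_i). With h_i = 1, 1 and divided differences Δ_i = 3, -13, the continuity of s' gives the tridiagonal system
  1·M_0 + 4·M_1 + 1·M_2 = 6(Δ_1 - Δ_0) = -96
Natural end conditions: M_0 = M_2 = 0.
Forward elimination and back-substitution give M_0 = 0, M_1 = -24, M_2 = 0.

-24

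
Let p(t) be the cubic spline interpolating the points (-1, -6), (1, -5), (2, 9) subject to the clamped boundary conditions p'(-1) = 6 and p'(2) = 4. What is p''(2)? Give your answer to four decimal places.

With σ_i denoting the second derivative at x_i, h_i = 2, 1, and Δ_i = (y_(i+1) − y_i)/h_i = 1/2, 14:
  2·σ_0 + 6·σ_1 + 1·σ_2 = 6(Δ_1 - Δ_0) = 81
Clamped end conditions give two more equations: 2h_0·σ_0 + h_0·σ_1 = 6(Δ_0 - p'(-1)) = -33 and h_1·σ_1 + 2h_1·σ_2 = 6(p'(2) - Δ_1) = -60.
Solving: σ_0 = -269/12, σ_1 = 85/3, σ_2 = -265/6.

-44.1667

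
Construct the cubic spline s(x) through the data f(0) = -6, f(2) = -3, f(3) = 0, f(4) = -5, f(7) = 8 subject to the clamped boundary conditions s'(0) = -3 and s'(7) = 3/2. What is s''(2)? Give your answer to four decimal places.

2.2278

Write M_i for s''(x_i). With h_i = 2, 1, 1, 3 and divided differences Δ_i = 3/2, 3, -5, 13/3, the continuity of s' gives the tridiagonal system
  2·M_0 + 6·M_1 + 1·M_2 = 6(Δ_1 - Δ_0) = 9
  1·M_1 + 4·M_2 + 1·M_3 = 6(Δ_2 - Δ_1) = -48
  1·M_2 + 8·M_3 + 3·M_4 = 6(Δ_3 - Δ_2) = 56
Clamped end conditions give two more equations: 2h_0·M_0 + h_0·M_1 = 6(Δ_0 - s'(0)) = 27 and h_3·M_3 + 2h_3·M_4 = 6(s'(7) - Δ_3) = -17.
Hence M_0 = 1781/316, M_1 = 176/79, M_2 = -2471/158, M_3 = 974/79, M_4 = -4265/474.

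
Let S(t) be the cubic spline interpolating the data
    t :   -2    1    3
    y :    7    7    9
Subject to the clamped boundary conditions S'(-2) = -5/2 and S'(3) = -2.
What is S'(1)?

Let σ_i = S''(x_i). Step sizes h_i = 3, 2; slopes of the chords Δ_i = (y_(i+1) - y_i)/h_i = 0, 1.
  3·σ_0 + 10·σ_1 + 2·σ_2 = 6(Δ_1 - Δ_0) = 6
Clamped end conditions give two more equations: 2h_0·σ_0 + h_0·σ_1 = 6(Δ_0 - S'(-2)) = 15 and h_1·σ_1 + 2h_1·σ_2 = 6(S'(3) - Δ_1) = -18.
Hence σ_0 = 2, σ_1 = 1, σ_2 = -5.
On [1, 3], S'(t) = b_1 + 2c_1·(t - 1) + 3d_1·(t - 1)² with b_1 = Δ_1 - h_1(2σ_1 + σ_2)/6 = 2, c_1 = σ_1/2 = 1/2, d_1 = (σ_2 - σ_1)/(6h_1) = -1/2. So S'(1) = 2.

2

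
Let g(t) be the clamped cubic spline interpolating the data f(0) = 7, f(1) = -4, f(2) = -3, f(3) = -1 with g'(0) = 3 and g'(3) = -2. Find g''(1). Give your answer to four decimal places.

33.8667

Write m_i for g''(x_i). With h_i = 1, 1, 1 and divided differences Δ_i = -11, 1, 2, the continuity of g' gives the tridiagonal system
  1·m_0 + 4·m_1 + 1·m_2 = 6(Δ_1 - Δ_0) = 72
  1·m_1 + 4·m_2 + 1·m_3 = 6(Δ_2 - Δ_1) = 6
Clamped end conditions give two more equations: 2h_0·m_0 + h_0·m_1 = 6(Δ_0 - g'(0)) = -84 and h_2·m_2 + 2h_2·m_3 = 6(g'(3) - Δ_2) = -24.
Hence m_0 = -884/15, m_1 = 508/15, m_2 = -68/15, m_3 = -146/15.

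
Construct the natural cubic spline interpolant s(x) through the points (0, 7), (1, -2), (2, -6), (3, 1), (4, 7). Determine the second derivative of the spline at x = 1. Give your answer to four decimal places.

Write m_i for s''(x_i). With h_i = 1, 1, 1, 1 and divided differences Δ_i = -9, -4, 7, 6, the continuity of s' gives the tridiagonal system
  1·m_0 + 4·m_1 + 1·m_2 = 6(Δ_1 - Δ_0) = 30
  1·m_1 + 4·m_2 + 1·m_3 = 6(Δ_2 - Δ_1) = 66
  1·m_2 + 4·m_3 + 1·m_4 = 6(Δ_3 - Δ_2) = -6
Natural end conditions: m_0 = m_4 = 0.
Hence m_0 = 0, m_1 = 45/14, m_2 = 120/7, m_3 = -81/14, m_4 = 0.

3.2143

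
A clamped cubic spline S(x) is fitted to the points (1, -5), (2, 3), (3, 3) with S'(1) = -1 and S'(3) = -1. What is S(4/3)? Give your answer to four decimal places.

-3.5556

Put σ_i = S'' at the i-th knot. Here h = (1, 1) and Δ = (8, 0), so the interior equations h_(i-1)·σ_(i-1) + 2(h_(i-1)+h_i)·σ_i + h_i·σ_(i+1) = 6(Δ_i − Δ_(i-1)) read
  1·σ_0 + 4·σ_1 + 1·σ_2 = 6(Δ_1 - Δ_0) = -48
Clamped end conditions give two more equations: 2h_0·σ_0 + h_0·σ_1 = 6(Δ_0 - S'(1)) = 54 and h_1·σ_1 + 2h_1·σ_2 = 6(S'(3) - Δ_1) = -6.
Hence σ_0 = 39, σ_1 = -24, σ_2 = 9.
On [1, 2], S(x) = -5 - 1·(x - 1) + 39/2·(x - 1)² - 21/2·(x - 1)³.
With (x - 1) = 1/3: S(4/3) = -32/9.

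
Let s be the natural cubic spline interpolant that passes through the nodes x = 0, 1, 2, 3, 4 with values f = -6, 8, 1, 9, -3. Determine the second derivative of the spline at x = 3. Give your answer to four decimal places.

Let σ_i = s''(x_i). Step sizes h_i = 1, 1, 1, 1; slopes of the chords Δ_i = (y_(i+1) - y_i)/h_i = 14, -7, 8, -12.
  1·σ_0 + 4·σ_1 + 1·σ_2 = 6(Δ_1 - Δ_0) = -126
  1·σ_1 + 4·σ_2 + 1·σ_3 = 6(Δ_2 - Δ_1) = 90
  1·σ_2 + 4·σ_3 + 1·σ_4 = 6(Δ_3 - Δ_2) = -120
Natural end conditions: σ_0 = σ_4 = 0.
Solving: σ_0 = 0, σ_1 = -1185/28, σ_2 = 303/7, σ_3 = -1143/28, σ_4 = 0.

-40.8214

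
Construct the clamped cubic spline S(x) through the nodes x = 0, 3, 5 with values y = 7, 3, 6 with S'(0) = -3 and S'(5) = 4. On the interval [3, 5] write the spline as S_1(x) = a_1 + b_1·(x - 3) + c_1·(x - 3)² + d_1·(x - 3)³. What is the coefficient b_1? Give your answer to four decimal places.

Let σ_i = S''(x_i). Step sizes h_i = 3, 2; slopes of the chords Δ_i = (y_(i+1) - y_i)/h_i = -4/3, 3/2.
  3·σ_0 + 10·σ_1 + 2·σ_2 = 6(Δ_1 - Δ_0) = 17
Clamped end conditions give two more equations: 2h_0·σ_0 + h_0·σ_1 = 6(Δ_0 - S'(0)) = 10 and h_1·σ_1 + 2h_1·σ_2 = 6(S'(5) - Δ_1) = 15.
Solving the tridiagonal system: σ_0 = 41/30, σ_1 = 3/5, σ_2 = 69/20.
On [3, 5], with S_1(x) = a_1 + b_1·(x - 3) + c_1·(x - 3)² + d_1·(x - 3)³: c_1 = σ_1/2 = 3/10, d_1 = (σ_2 - σ_1)/(6h_1) = 19/80, b_1 = Δ_1 - h_1(2σ_1 + σ_2)/6 = -1/20.

-0.0500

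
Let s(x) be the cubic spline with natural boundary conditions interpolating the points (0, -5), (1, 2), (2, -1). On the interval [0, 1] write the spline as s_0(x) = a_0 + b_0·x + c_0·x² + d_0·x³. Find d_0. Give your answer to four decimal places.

Write M_i for s''(x_i). With h_i = 1, 1 and divided differences Δ_i = 7, -3, the continuity of s' gives the tridiagonal system
  1·M_0 + 4·M_1 + 1·M_2 = 6(Δ_1 - Δ_0) = -60
Natural end conditions: M_0 = M_2 = 0.
Hence M_0 = 0, M_1 = -15, M_2 = 0.
On [0, 1], with s_0(x) = a_0 + b_0·x + c_0·x² + d_0·x³: c_0 = M_0/2 = 0, d_0 = (M_1 - M_0)/(6h_0) = -5/2, b_0 = Δ_0 - h_0(2M_0 + M_1)/6 = 19/2.

-2.5000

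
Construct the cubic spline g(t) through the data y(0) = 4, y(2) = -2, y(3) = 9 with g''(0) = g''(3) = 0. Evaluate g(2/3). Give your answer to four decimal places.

-0.7654

Let m_i = g''(x_i). Step sizes h_i = 2, 1; slopes of the chords Δ_i = (y_(i+1) - y_i)/h_i = -3, 11.
  2·m_0 + 6·m_1 + 1·m_2 = 6(Δ_1 - Δ_0) = 84
Natural end conditions: m_0 = m_2 = 0.
Hence m_0 = 0, m_1 = 14, m_2 = 0.
On [0, 2], g(t) = 4 - 23/3·t + 0·t² + 7/6·t³.
With t = 2/3: g(2/3) = -62/81.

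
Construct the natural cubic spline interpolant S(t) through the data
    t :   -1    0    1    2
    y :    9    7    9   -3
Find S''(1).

Write M_i for S''(x_i). With h_i = 1, 1, 1 and divided differences Δ_i = -2, 2, -12, the continuity of S' gives the tridiagonal system
  1·M_0 + 4·M_1 + 1·M_2 = 6(Δ_1 - Δ_0) = 24
  1·M_1 + 4·M_2 + 1·M_3 = 6(Δ_2 - Δ_1) = -84
Natural end conditions: M_0 = M_3 = 0.
Hence M_0 = 0, M_1 = 12, M_2 = -24, M_3 = 0.

-24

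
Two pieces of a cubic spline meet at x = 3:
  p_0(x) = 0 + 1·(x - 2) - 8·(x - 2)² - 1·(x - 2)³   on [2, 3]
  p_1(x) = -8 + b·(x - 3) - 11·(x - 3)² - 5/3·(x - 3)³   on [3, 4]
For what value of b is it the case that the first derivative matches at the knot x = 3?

-18

p_0'(x) = 1 - 16·(x - 2) - 3·(x - 2)², so p_0'(3) = -18. On the right, p_1'(3) = b, so b = -18.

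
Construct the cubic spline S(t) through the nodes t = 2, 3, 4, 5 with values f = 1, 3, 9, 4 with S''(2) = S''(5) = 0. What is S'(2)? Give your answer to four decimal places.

Let σ_i = S''(x_i). Step sizes h_i = 1, 1, 1; slopes of the chords Δ_i = (y_(i+1) - y_i)/h_i = 2, 6, -5.
  1·σ_0 + 4·σ_1 + 1·σ_2 = 6(Δ_1 - Δ_0) = 24
  1·σ_1 + 4·σ_2 + 1·σ_3 = 6(Δ_2 - Δ_1) = -66
Natural end conditions: σ_0 = σ_3 = 0.
Solving the tridiagonal system: σ_0 = 0, σ_1 = 54/5, σ_2 = -96/5, σ_3 = 0.
On [2, 3], S'(t) = b_0 + 2c_0·(t - 2) + 3d_0·(t - 2)² with b_0 = Δ_0 - h_0(2σ_0 + σ_1)/6 = 1/5, c_0 = σ_0/2 = 0, d_0 = (σ_1 - σ_0)/(6h_0) = 9/5. So S'(2) = 1/5.

0.2000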